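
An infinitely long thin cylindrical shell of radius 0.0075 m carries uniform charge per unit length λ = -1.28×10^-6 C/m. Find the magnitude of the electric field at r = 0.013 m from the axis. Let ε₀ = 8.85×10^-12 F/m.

Take a coaxial cylindrical Gaussian surface of radius r = 0.013 m and length L (r > 0.0075 m).
The full line charge is enclosed: λ_enc = -1.28×10^-6 C/m.
Gauss's law: E·2πrL = λ_enc L/ε₀.
E = |λ_enc|/(2πε₀r) = (1.28e-6)/(2π·8.85×10^-12·0.013) = 1.77e6 N/C.

|E| = 1.77e6 V/m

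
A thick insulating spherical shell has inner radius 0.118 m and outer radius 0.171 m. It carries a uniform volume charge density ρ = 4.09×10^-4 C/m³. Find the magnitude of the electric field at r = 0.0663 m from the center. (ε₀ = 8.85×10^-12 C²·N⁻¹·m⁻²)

E = 0 (no enclosed charge)

Take a concentric spherical Gaussian surface of radius r = 0.0663 m (r < 0.118 m, inside the empty cavity).
Q_enc = 0 (all charge lies at larger r); Gauss's law gives E = 0.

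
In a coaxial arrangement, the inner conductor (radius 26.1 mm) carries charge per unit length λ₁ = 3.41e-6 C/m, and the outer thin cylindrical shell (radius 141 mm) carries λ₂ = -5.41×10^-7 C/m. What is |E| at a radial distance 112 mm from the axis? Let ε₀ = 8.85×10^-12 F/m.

Take a coaxial cylindrical Gaussian surface of radius r = 112 mm and length L (between the conductors, 26.1 mm < r < 141 mm).
The shell at 141 mm lies outside the Gaussian surface, so λ_enc = λ₁ = 3.41×10^-6 C/m.
Gauss's law: E·2πrL = λ_enc L/ε₀.
E = |λ_enc|/(2πε₀r) = (3.41×10^-6)/(2π·8.85×10^-12·0.112) = 5.48×10^5 N/C.

|E| ≈ 5.48e5 N/C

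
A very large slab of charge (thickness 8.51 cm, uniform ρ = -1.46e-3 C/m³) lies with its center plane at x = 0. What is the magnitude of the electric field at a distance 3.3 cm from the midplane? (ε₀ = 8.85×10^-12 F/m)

By symmetry E is perpendicular to the slab. A Gaussian pillbox from −3.3 cm to +3.3 cm (face area A) lies entirely within the slab.
Q_enc = ρ·(2x)·A and flux = 2EA, so 2EA = 2ρxA/ε₀ ⇒ E = |ρ|x/ε₀.
E = (1.46×10^-3)(0.033)/(8.85×10^-12) = 5.44×10^6 N/C.

E ≈ 5.44×10^6 V/m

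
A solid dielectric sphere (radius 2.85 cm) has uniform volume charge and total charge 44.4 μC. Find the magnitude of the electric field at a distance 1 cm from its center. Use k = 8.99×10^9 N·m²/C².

Use a concentric Gaussian sphere at r = 1 cm (r < R).
For a uniform sphere the enclosed fraction is (r/R)³, so Q_enc = (44.4 μC)(0.01/0.0285)³ = 1.918×10^-6 C.
Since E is radial and uniform over the Gaussian sphere, Φ = E·4πr² = Q_enc/ε₀.
E = k|Q_enc|/r² = (8.99×10^9)(1.918×10^-6)/(0.01)² = 1.72×10^8 N/C.

E ≈ 1.72×10^8 N/C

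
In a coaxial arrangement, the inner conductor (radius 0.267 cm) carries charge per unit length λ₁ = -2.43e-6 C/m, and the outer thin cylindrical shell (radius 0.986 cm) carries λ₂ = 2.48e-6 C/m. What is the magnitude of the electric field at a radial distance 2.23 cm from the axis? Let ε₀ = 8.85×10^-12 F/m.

|E| ≈ 4.03×10^4 V/m

Take a coaxial cylindrical Gaussian surface of radius r = 2.23 cm and length L (r > 0.986 cm, enclosing both).
λ_enc = λ₁ + λ₂ = (-2.43×10^-6) + (2.48×10^-6) = 5.00×10^-8 C/m.
By Gauss's law (flux through the curved wall only), E·2πrL = λ_enc L/ε₀.
E = |λ_enc|/(2πε₀r) = (5.00e-8)/(2π·8.85×10^-12·0.0223) = 4.03e4 N/C.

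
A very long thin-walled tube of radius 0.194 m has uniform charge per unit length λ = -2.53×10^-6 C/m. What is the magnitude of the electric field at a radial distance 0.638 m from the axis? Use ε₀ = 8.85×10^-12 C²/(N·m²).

|E| ≈ 7.13e4 N/C

Choose a coaxial cylinder of radius r = 0.638 m (arbitrary length L) as the Gaussian surface (r > 0.194 m).
The full line charge is enclosed: λ_enc = -2.53×10^-6 C/m.
Gauss's law: E·2πrL = λ_enc L/ε₀.
E = |λ_enc|/(2πε₀r) = (2.53×10^-6)/(2π·8.85×10^-12·0.638) = 7.13×10^4 N/C.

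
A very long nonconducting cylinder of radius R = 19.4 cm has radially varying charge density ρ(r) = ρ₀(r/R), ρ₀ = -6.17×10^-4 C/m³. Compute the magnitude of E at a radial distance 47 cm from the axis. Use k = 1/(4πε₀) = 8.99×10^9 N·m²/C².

1.86×10^6 N/C

Coaxial Gaussian cylinder, radius r = 47 cm, length L (r > R, full charge per length enclosed).
λ_enc = 2π ∫₀^R ρ₀(r'/R)^1 r' dr' = 2πρ₀R²/3 = -4.863×10^-5 C/m.
Gauss's law: E·2πrL = λ_enc L/ε₀.
E = 2k|λ_enc|/r = 2(8.99×10^9)(4.863×10^-5)/(0.47) = 1.86×10^6 N/C.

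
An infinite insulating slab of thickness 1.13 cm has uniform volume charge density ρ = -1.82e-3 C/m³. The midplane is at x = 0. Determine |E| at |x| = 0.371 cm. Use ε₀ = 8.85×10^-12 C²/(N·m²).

E = 7.63×10^5 N/C

By symmetry E is perpendicular to the slab. A Gaussian pillbox from −0.371 cm to +0.371 cm (face area A) lies entirely within the slab.
Q_enc = ρ·(2x)·A and flux = 2EA, so 2EA = 2ρxA/ε₀ ⇒ E = |ρ|x/ε₀.
E = (1.82×10^-3)(0.00371)/(8.85×10^-12) = 7.63e5 N/C.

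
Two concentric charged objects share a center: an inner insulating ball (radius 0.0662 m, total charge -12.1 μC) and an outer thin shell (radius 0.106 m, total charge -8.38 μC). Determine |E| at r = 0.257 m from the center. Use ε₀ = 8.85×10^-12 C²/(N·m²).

Take a concentric spherical Gaussian surface of radius r = 0.257 m (r > 0.106 m, enclosing both).
Q_enc = (-12.1 μC) + (-8.38 μC) = -2.048×10^-5 C.
Gauss's law: E·4πr² = Q_enc/ε₀.
E = |Q_enc|/(4πε₀r²) = (2.048×10^-5)/(4π·8.85×10^-12·(0.257)²) = 2.79×10^6 N/C.

E ≈ 2.79×10^6 N/C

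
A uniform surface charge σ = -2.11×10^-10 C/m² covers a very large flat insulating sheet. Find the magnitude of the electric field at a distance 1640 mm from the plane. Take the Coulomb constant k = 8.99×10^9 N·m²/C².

|E| ≈ 11.9 N/C

By planar symmetry E is perpendicular to the sheet and uniform; use a Gaussian pillbox with flat faces of area A on each side of the sheet.
Only the two end caps contribute flux: Φ = 2EA. With Q_enc = σA, Gauss's law gives E = |σ|/(2ε₀).
E = 2πk|σ| = 2π(8.99×10^9)(2.11×10^-10) = 11.9 N/C.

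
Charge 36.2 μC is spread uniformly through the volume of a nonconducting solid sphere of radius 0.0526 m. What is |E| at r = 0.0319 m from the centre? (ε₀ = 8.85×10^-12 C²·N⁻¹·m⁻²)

Take a concentric spherical Gaussian surface of radius r = 0.0319 m (r < R).
For a uniform sphere the enclosed fraction is (r/R)³, so Q_enc = (36.2 μC)(0.0319/0.0526)³ = 8.075e-6 C.
Since E is radial and uniform over the Gaussian sphere, Φ = E·4πr² = Q_enc/ε₀.
E = |Q_enc|/(4πε₀r²) = (8.075×10^-6)/(4π·8.85×10^-12·(0.0319)²) = 7.13×10^7 N/C.

|E| ≈ 7.13×10^7 V/m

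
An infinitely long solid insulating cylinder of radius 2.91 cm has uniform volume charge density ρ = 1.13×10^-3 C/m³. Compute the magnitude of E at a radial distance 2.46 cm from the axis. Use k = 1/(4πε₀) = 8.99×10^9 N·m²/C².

E ≈ 1.57×10^6 N/C

By cylindrical symmetry E is radial; use a coaxial Gaussian cylinder of radius 2.46 cm and length L (r < R).
Charge inside radius r per length L is ρ·πr²·L, so λ_enc = ρπr² = 2.148e-6 C/m.
Since E is radial and uniform over the curved surface, Φ = E·2πrL = Q_enc/ε₀ = λ_enc L/ε₀.
E = 2k|λ_enc|/r = 2(8.99×10^9)(2.148e-6)/(0.0246) = 1.57×10^6 N/C.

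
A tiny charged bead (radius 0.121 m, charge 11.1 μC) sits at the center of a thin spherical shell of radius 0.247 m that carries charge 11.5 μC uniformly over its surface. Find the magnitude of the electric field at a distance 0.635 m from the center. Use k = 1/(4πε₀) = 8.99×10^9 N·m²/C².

By spherical symmetry E is radial; choose a Gaussian sphere of radius r = 0.635 m (r > 0.247 m, enclosing both).
Q_enc = (11.1 μC) + (11.5 μC) = 2.26×10^-5 C.
By Gauss's law, ∮E·dA = E·4πr² = Q_enc/ε₀.
E = k|Q_enc|/r² = (8.99×10^9)(2.26×10^-5)/(0.635)² = 5.04×10^5 N/C.

|E| = 5.04×10^5 V/m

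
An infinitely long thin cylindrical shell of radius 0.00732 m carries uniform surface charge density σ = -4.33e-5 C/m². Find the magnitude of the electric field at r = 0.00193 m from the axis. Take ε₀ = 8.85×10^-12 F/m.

Coaxial Gaussian cylinder, radius r = 0.00193 m, length L (r < 0.00732 m, inside the shell).
No charge is enclosed, so Gauss's law gives E·2πrL = 0 ⇒ E = 0.

|E| = 0 N/C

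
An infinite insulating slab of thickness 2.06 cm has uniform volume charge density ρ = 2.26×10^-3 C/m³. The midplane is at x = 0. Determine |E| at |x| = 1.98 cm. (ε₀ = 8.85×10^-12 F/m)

The point |x| = 1.98 cm lies outside the slab (half-thickness 0.0103 m). A symmetric pillbox spanning the full slab encloses Q_enc = ρ·d·A.
Flux = 2EA ⇒ E = |ρ|d/(2ε₀), independent of distance outside.
E = (2.26×10^-3)(0.0206)/(2·8.85×10^-12) = 2.63e6 N/C.

E ≈ 2.63e6 N/C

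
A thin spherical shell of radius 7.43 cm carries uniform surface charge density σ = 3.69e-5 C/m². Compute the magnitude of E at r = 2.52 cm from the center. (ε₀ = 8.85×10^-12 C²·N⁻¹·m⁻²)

|E| = 0 V/m

Use a concentric Gaussian sphere at r = 2.52 cm (inside the shell, r < 7.43 cm).
No charge lies within this surface, so Q_enc = 0 and Gauss's law gives E·4πr² = 0 ⇒ E = 0.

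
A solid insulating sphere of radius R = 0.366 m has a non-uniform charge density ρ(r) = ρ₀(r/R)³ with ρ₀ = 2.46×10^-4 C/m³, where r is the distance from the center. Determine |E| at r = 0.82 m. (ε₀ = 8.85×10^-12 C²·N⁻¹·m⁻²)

E = 3.38×10^5 N/C

Take a concentric spherical Gaussian surface of radius r = 0.82 m (r > R, all charge enclosed).
Q_enc = 4π ∫₀^R ρ₀(r'/R)^3 r'² dr' = 4πρ₀R³/6 = 2.526e-5 C.
By Gauss's law, ∮E·dA = E·4πr² = Q_enc/ε₀.
E = |Q_enc|/(4πε₀r²) = (2.526×10^-5)/(4π·8.85×10^-12·(0.82)²) = 3.38×10^5 N/C.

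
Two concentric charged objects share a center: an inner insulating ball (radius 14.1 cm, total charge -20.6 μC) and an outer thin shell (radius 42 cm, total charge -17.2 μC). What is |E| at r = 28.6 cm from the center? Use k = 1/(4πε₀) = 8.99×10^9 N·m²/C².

Use a concentric Gaussian sphere at r = 28.6 cm (between the bodies, 14.1 cm < r < 42 cm).
The shell at 42 cm lies outside the Gaussian surface, so Q_enc = -20.6 μC = -2.06e-5 C.
Since E is radial and uniform over the Gaussian sphere, Φ = E·4πr² = Q_enc/ε₀.
E = k|Q_enc|/r² = (8.99×10^9)(2.06e-5)/(0.286)² = 2.26e6 N/C.

|E| ≈ 2.26×10^6 N/C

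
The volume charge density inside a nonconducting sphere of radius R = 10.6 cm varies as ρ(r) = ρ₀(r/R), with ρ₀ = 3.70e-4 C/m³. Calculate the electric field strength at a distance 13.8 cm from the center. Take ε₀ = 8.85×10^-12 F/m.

By spherical symmetry E is radial; choose a Gaussian sphere of radius r = 13.8 cm (r > R, all charge enclosed).
Q_enc = 4π ∫₀^R ρ₀(r'/R)^1 r'² dr' = 4πρ₀R³/4 = 1.384×10^-6 C.
By Gauss's law, ∮E·dA = E·4πr² = Q_enc/ε₀.
E = |Q_enc|/(4πε₀r²) = (1.384e-6)/(4π·8.85×10^-12·(0.138)²) = 6.54e5 N/C.

6.54×10^5 V/m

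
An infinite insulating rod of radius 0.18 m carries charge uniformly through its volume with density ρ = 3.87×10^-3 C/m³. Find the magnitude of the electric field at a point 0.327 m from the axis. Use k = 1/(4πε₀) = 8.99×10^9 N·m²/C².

Take a coaxial cylindrical Gaussian surface of radius r = 0.327 m and length L (r > 0.18 m, full cross-section enclosed).
λ_enc = ρ·πR² = (3.87×10^-3)π(0.18)² = 3.939×10^-4 C/m.
By Gauss's law (flux through the curved wall only), E·2πrL = λ_enc L/ε₀.
E = 2k|λ_enc|/r = 2(8.99×10^9)(3.939×10^-4)/(0.327) = 2.17e7 N/C.

2.17×10^7 N/C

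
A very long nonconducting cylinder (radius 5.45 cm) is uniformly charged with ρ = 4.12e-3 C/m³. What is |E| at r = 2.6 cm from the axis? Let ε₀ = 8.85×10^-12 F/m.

Coaxial Gaussian cylinder, radius r = 2.6 cm, length L (r < R).
Charge inside radius r per length L is ρ·πr²·L, so λ_enc = ρπr² = 8.75e-6 C/m.
Since E is radial and uniform over the curved surface, Φ = E·2πrL = Q_enc/ε₀ = λ_enc L/ε₀.
E = |λ_enc|/(2πε₀r) = (8.75×10^-6)/(2π·8.85×10^-12·0.026) = 6.05×10^6 N/C.

E ≈ 6.05×10^6 N/C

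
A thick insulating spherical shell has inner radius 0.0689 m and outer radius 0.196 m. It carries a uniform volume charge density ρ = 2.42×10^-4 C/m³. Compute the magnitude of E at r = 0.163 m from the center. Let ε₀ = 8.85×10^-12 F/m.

E ≈ 1.37e6 V/m

Take a concentric spherical Gaussian surface of radius r = 0.163 m (within the shell material, 0.0689 m < r < 0.196 m).
Enclosed charge is the volume from a to r: Q_enc = (4π/3)ρ(r³ − a³) = 4.058×10^-6 C.
Since E is radial and uniform over the Gaussian sphere, Φ = E·4πr² = Q_enc/ε₀.
E = |Q_enc|/(4πε₀r²) = (4.058×10^-6)/(4π·8.85×10^-12·(0.163)²) = 1.37×10^6 N/C.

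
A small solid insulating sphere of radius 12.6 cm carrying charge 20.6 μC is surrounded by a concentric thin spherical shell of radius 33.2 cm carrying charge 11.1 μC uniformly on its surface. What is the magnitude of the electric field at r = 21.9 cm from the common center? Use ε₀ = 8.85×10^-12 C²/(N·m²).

E ≈ 3.86e6 V/m

By spherical symmetry E is radial; choose a Gaussian sphere of radius r = 21.9 cm (between the bodies, 12.6 cm < r < 33.2 cm).
Only the inner charge is enclosed; the outer shell contributes nothing inside itself. Q_enc = 20.6 μC = 2.06×10^-5 C.
Applying ∮E·dA = Q_enc/ε₀ with Φ = E(4πr²):
E = |Q_enc|/(4πε₀r²) = (2.06×10^-5)/(4π·8.85×10^-12·(0.219)²) = 3.86×10^6 N/C.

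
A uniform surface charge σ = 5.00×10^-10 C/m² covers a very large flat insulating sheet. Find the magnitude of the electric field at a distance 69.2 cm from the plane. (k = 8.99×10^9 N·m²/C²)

|E| = 28.2 V/m

Choose a cylindrical pillbox piercing the sheet, end faces (area A) parallel to it.
Flux Φ = 2EA and Q_enc = σA, so 2EA = σA/ε₀ ⇒ E = |σ|/(2ε₀), independent of distance.
E = 2πk|σ| = 2π(8.99×10^9)(5.00×10^-10) = 28.2 N/C.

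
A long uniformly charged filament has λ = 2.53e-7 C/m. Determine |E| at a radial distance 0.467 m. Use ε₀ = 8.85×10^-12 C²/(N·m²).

E ≈ 9.74×10^3 V/m

By cylindrical symmetry E is radial; use a coaxial Gaussian cylinder of radius 0.467 m and length L.
Q_enc = λL, so λ_enc = 2.53e-7 C/m.
Gauss's law: E·2πrL = λ_enc L/ε₀.
E = |λ_enc|/(2πε₀r) = (2.53e-7)/(2π·8.85×10^-12·0.467) = 9.74×10^3 N/C.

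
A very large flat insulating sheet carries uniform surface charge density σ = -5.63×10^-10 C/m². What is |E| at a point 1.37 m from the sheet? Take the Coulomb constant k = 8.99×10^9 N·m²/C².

|E| ≈ 31.8 N/C

By planar symmetry E is perpendicular to the sheet and uniform; use a Gaussian pillbox with flat faces of area A on each side of the sheet.
Only the two end caps contribute flux: Φ = 2EA. With Q_enc = σA, Gauss's law gives E = |σ|/(2ε₀).
E = 2πk|σ| = 2π(8.99×10^9)(5.63×10^-10) = 31.8 N/C.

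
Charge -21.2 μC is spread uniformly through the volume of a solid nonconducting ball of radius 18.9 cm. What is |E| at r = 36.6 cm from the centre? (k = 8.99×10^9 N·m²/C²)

|E| ≈ 1.42e6 V/m

By spherical symmetry E is radial; choose a Gaussian sphere of radius r = 36.6 cm (r > R, so the entire charge is enclosed).
Q_enc = -21.2 μC = -2.12e-5 C.
By Gauss's law, ∮E·dA = E·4πr² = Q_enc/ε₀.
E = k|Q_enc|/r² = (8.99×10^9)(2.12e-5)/(0.366)² = 1.42e6 N/C.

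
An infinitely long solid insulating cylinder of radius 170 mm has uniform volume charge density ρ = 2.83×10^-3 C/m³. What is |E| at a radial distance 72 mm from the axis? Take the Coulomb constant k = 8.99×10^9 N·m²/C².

Coaxial Gaussian cylinder, radius r = 72 mm, length L (r < R).
Enclosed charge per unit length: λ_enc = ρ·πr² = (2.83×10^-3)π(0.072)² = 4.609×10^-5 C/m.
By Gauss's law (flux through the curved wall only), E·2πrL = λ_enc L/ε₀.
E = 2k|λ_enc|/r = 2(8.99×10^9)(4.609×10^-5)/(0.072) = 1.15×10^7 N/C.

1.15e7 N/C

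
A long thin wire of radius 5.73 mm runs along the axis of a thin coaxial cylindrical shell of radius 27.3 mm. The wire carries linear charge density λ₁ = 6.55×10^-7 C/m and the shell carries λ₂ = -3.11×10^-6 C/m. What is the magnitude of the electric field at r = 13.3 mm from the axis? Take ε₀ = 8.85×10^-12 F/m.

By cylindrical symmetry E is radial; use a coaxial Gaussian cylinder of radius 13.3 mm and length L (between the conductors, 5.73 mm < r < 27.3 mm).
Only the inner wire is enclosed; the outer shell contributes nothing inside itself. λ_enc = λ₁ = 6.55e-7 C/m.
Applying ∮E·dA = Q_enc/ε₀ with the end caps contributing no flux:
E = |λ_enc|/(2πε₀r) = (6.55e-7)/(2π·8.85×10^-12·0.0133) = 8.86×10^5 N/C.

|E| ≈ 8.86×10^5 N/C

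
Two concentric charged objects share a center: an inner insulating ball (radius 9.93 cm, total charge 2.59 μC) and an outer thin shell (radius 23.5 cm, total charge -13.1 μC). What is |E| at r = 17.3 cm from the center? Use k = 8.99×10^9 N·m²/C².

7.78e5 N/C

By spherical symmetry E is radial; choose a Gaussian sphere of radius r = 17.3 cm (between the bodies, 9.93 cm < r < 23.5 cm).
The shell at 23.5 cm lies outside the Gaussian surface, so Q_enc = 2.59 μC = 2.59e-6 C.
Gauss's law: E·4πr² = Q_enc/ε₀.
E = k|Q_enc|/r² = (8.99×10^9)(2.59×10^-6)/(0.173)² = 7.78e5 N/C.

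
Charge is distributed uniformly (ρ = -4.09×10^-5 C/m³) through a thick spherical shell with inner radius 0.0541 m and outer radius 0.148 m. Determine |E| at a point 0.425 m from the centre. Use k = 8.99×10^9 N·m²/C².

2.63×10^4 V/m

Symmetry ⇒ E = E(r) r̂. Gaussian sphere of radius r = 0.425 m (r > 0.148 m, enclosing the whole shell).
Q_enc = ρ·(4π/3)(b³ − a³) = (-4.09×10^-5)·(4π/3)·((0.148)³ − (0.0541)³) = -5.283e-7 C.
Applying ∮E·dA = Q_enc/ε₀ with Φ = E(4πr²):
E = k|Q_enc|/r² = (8.99×10^9)(5.283e-7)/(0.425)² = 2.63e4 N/C.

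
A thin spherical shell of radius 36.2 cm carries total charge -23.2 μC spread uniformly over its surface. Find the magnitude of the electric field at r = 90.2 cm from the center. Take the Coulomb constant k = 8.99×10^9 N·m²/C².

Use a concentric Gaussian sphere at r = 90.2 cm (r > 36.2 cm).
The entire shell is enclosed: Q_enc = -2.32×10^-5 C.
Applying ∮E·dA = Q_enc/ε₀ with Φ = E(4πr²):
E = k|Q_enc|/r² = (8.99×10^9)(2.32e-5)/(0.902)² = 2.56e5 N/C.

E = 2.56×10^5 N/C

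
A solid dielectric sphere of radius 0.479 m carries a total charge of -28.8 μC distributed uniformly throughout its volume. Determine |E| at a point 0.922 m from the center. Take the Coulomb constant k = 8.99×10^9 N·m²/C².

E ≈ 3.05×10^5 N/C

Use a concentric Gaussian sphere at r = 0.922 m (r > R, so the entire charge is enclosed).
Q_enc = -28.8 μC = -2.88e-5 C.
Applying ∮E·dA = Q_enc/ε₀ with Φ = E(4πr²):
E = k|Q_enc|/r² = (8.99×10^9)(2.88×10^-5)/(0.922)² = 3.05×10^5 N/C.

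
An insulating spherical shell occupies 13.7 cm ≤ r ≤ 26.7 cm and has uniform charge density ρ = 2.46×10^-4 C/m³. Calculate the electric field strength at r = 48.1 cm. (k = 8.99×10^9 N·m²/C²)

By spherical symmetry E is radial; choose a Gaussian sphere of radius r = 48.1 cm (r > 26.7 cm, enclosing the whole shell).
Q_enc = ρ·(4π/3)(b³ − a³) = (2.46e-4)·(4π/3)·((0.267)³ − (0.137)³) = 1.696×10^-5 C.
Applying ∮E·dA = Q_enc/ε₀ with Φ = E(4πr²):
E = k|Q_enc|/r² = (8.99×10^9)(1.696×10^-5)/(0.481)² = 6.59e5 N/C.

E = 6.59e5 N/C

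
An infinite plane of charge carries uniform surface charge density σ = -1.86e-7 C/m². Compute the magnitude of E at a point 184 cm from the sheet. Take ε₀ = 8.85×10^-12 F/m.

|E| = 1.05×10^4 N/C

Choose a cylindrical pillbox piercing the sheet, end faces (area A) parallel to it.
Only the two end caps contribute flux: Φ = 2EA. With Q_enc = σA, Gauss's law gives E = |σ|/(2ε₀).
E = |σ|/(2ε₀) = (1.86e-7)/(2·8.85×10^-12) = 1.05×10^4 N/C.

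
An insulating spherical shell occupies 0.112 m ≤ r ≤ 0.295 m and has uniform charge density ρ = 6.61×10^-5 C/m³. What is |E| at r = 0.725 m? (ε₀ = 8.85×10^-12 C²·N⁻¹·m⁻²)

|E| ≈ 1.15×10^5 V/m

Take a concentric spherical Gaussian surface of radius r = 0.725 m (r > 0.295 m, enclosing the whole shell).
Q_enc = ρ·(4π/3)(b³ − a³) = (6.61×10^-5)·(4π/3)·((0.295)³ − (0.112)³) = 6.719×10^-6 C.
Gauss's law: E·4πr² = Q_enc/ε₀.
E = |Q_enc|/(4πε₀r²) = (6.719×10^-6)/(4π·8.85×10^-12·(0.725)²) = 1.15×10^5 N/C.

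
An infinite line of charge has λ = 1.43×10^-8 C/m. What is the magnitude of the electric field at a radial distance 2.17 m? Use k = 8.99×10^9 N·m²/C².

By cylindrical symmetry E is radial; use a coaxial Gaussian cylinder of radius 2.17 m and length L.
Q_enc = λL, so λ_enc = 1.43×10^-8 C/m.
Since E is radial and uniform over the curved surface, Φ = E·2πrL = Q_enc/ε₀ = λ_enc L/ε₀.
E = 2k|λ_enc|/r = 2(8.99×10^9)(1.43×10^-8)/(2.17) = 118 N/C.

E ≈ 118 N/C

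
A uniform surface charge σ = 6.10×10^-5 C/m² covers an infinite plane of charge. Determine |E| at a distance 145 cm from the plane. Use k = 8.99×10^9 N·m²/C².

Choose a cylindrical pillbox piercing the sheet, end faces (area A) parallel to it.
Only the two end caps contribute flux: Φ = 2EA. With Q_enc = σA, Gauss's law gives E = |σ|/(2ε₀).
E = 2πk|σ| = 2π(8.99×10^9)(6.10×10^-5) = 3.45×10^6 N/C.

E = 3.45×10^6 V/m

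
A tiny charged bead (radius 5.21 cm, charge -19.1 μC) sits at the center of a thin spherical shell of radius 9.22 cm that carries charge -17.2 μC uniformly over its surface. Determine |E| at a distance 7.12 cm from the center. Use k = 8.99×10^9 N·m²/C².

E ≈ 3.39e7 V/m

Use a concentric Gaussian sphere at r = 7.12 cm (between the bodies, 5.21 cm < r < 9.22 cm).
Only the inner charge is enclosed; the outer shell contributes nothing inside itself. Q_enc = -19.1 μC = -1.91e-5 C.
By Gauss's law, ∮E·dA = E·4πr² = Q_enc/ε₀.
E = k|Q_enc|/r² = (8.99×10^9)(1.91e-5)/(0.0712)² = 3.39×10^7 N/C.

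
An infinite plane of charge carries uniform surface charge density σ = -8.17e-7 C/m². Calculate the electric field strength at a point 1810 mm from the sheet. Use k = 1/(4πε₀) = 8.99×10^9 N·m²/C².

|E| = 4.61×10^4 N/C

Choose a cylindrical pillbox piercing the sheet, end faces (area A) parallel to it.
Flux Φ = 2EA and Q_enc = σA, so 2EA = σA/ε₀ ⇒ E = |σ|/(2ε₀), independent of distance.
E = 2πk|σ| = 2π(8.99×10^9)(8.17×10^-7) = 4.61×10^4 N/C.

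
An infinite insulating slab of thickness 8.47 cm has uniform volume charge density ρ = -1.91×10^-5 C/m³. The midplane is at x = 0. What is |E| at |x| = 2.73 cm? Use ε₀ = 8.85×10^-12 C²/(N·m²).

E = 5.89×10^4 N/C

By symmetry E is perpendicular to the slab. A Gaussian pillbox from −2.73 cm to +2.73 cm (face area A) lies entirely within the slab.
Q_enc = ρ·(2x)·A and flux = 2EA, so 2EA = 2ρxA/ε₀ ⇒ E = |ρ|x/ε₀.
E = (1.91×10^-5)(0.0273)/(8.85×10^-12) = 5.89e4 N/C.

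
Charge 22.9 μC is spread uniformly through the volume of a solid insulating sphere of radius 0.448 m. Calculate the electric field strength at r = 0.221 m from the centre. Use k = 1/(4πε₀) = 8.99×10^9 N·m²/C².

By spherical symmetry E is radial; choose a Gaussian sphere of radius r = 0.221 m (r < R).
For a uniform sphere the enclosed fraction is (r/R)³, so Q_enc = (22.9 μC)(0.221/0.448)³ = 2.749×10^-6 C.
Applying ∮E·dA = Q_enc/ε₀ with Φ = E(4πr²):
E = k|Q_enc|/r² = (8.99×10^9)(2.749×10^-6)/(0.221)² = 5.06×10^5 N/C.

E = 5.06×10^5 N/C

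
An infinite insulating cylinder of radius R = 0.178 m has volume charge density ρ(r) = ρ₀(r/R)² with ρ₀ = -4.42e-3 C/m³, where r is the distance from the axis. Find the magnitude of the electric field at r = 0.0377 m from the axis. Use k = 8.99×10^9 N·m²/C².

E ≈ 2.11×10^5 V/m

Take a coaxial cylindrical Gaussian surface of radius r = 0.0377 m and length L (r < R).
λ_enc = ∫₀^r ρ(r')·2πr' dr' = (2πρ₀/R²)·r^4/4 = -4.427e-7 C/m.
Applying ∮E·dA = Q_enc/ε₀ with the end caps contributing no flux:
E = 2k|λ_enc|/r = 2(8.99×10^9)(4.427×10^-7)/(0.0377) = 2.11×10^5 N/C.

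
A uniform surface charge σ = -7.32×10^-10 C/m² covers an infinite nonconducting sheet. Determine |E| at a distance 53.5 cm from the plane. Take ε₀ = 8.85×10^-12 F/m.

By planar symmetry E is perpendicular to the sheet and uniform; use a Gaussian pillbox with flat faces of area A on each side of the sheet.
Only the two end caps contribute flux: Φ = 2EA. With Q_enc = σA, Gauss's law gives E = |σ|/(2ε₀).
E = |σ|/(2ε₀) = (7.32e-10)/(2·8.85×10^-12) = 41.4 N/C.

|E| = 41.4 N/C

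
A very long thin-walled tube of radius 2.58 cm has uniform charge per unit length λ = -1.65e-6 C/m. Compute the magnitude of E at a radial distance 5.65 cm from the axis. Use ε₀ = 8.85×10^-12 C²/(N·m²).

Take a coaxial cylindrical Gaussian surface of radius r = 5.65 cm and length L (r > 2.58 cm).
The full line charge is enclosed: λ_enc = -1.65×10^-6 C/m.
Since E is radial and uniform over the curved surface, Φ = E·2πrL = Q_enc/ε₀ = λ_enc L/ε₀.
E = |λ_enc|/(2πε₀r) = (1.65×10^-6)/(2π·8.85×10^-12·0.0565) = 5.25×10^5 N/C.

E ≈ 5.25×10^5 N/C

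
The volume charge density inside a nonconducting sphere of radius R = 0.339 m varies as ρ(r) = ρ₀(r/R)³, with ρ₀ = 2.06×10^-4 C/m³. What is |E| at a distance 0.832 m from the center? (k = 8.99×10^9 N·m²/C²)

E = 2.18×10^5 N/C

Take a concentric spherical Gaussian surface of radius r = 0.832 m (r > R, all charge enclosed).
Q_enc = 4π ∫₀^R ρ₀(r'/R)^3 r'² dr' = 4πρ₀R³/6 = 1.681×10^-5 C.
Gauss's law: E·4πr² = Q_enc/ε₀.
E = k|Q_enc|/r² = (8.99×10^9)(1.681×10^-5)/(0.832)² = 2.18e5 N/C.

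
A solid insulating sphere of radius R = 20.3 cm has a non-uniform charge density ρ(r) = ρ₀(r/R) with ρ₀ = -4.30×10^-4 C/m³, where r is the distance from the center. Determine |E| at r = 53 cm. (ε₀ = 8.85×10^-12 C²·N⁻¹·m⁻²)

E = 3.62×10^5 V/m

Symmetry ⇒ E = E(r) r̂. Gaussian sphere of radius r = 53 cm (r > R, all charge enclosed).
Q_enc = 4π ∫₀^R ρ₀(r'/R)^1 r'² dr' = 4πρ₀R³/4 = -1.13×10^-5 C.
Since E is radial and uniform over the Gaussian sphere, Φ = E·4πr² = Q_enc/ε₀.
E = |Q_enc|/(4πε₀r²) = (1.13×10^-5)/(4π·8.85×10^-12·(0.53)²) = 3.62e5 N/C.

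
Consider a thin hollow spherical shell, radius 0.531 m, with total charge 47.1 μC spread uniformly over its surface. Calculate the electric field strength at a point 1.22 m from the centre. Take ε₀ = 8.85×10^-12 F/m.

E = 2.85×10^5 N/C

Take a concentric spherical Gaussian surface of radius r = 1.22 m (r > 0.531 m).
The entire shell is enclosed: Q_enc = 4.71e-5 C.
Gauss's law: E·4πr² = Q_enc/ε₀.
E = |Q_enc|/(4πε₀r²) = (4.71×10^-5)/(4π·8.85×10^-12·(1.22)²) = 2.85×10^5 N/C.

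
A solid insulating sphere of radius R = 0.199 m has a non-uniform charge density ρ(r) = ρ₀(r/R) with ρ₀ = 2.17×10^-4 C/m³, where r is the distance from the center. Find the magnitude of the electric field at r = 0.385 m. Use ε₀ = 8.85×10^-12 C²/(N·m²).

By spherical symmetry E is radial; choose a Gaussian sphere of radius r = 0.385 m (r > R, all charge enclosed).
Q_enc = 4π ∫₀^R ρ₀(r'/R)^1 r'² dr' = 4πρ₀R³/4 = 5.372×10^-6 C.
Gauss's law: E·4πr² = Q_enc/ε₀.
E = |Q_enc|/(4πε₀r²) = (5.372e-6)/(4π·8.85×10^-12·(0.385)²) = 3.26×10^5 N/C.

|E| = 3.26×10^5 V/m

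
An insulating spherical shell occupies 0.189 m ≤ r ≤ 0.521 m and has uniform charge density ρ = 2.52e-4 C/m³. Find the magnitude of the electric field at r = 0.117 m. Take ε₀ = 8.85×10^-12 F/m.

Use a concentric Gaussian sphere at r = 0.117 m (r < 0.189 m, inside the empty cavity).
No charge is enclosed, so by Gauss's law E·4πr² = 0 ⇒ E = 0.

E = 0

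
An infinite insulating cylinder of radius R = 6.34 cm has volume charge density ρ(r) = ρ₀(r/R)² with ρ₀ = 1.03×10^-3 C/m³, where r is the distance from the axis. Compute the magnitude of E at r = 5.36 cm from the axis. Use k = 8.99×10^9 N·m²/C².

E = 1.11×10^6 V/m

Take a coaxial cylindrical Gaussian surface of radius r = 5.36 cm and length L (r < R).
Integrating ρ over the cross-section to radius r: λ_enc = (2πρ₀/R²) ∫₀^r r'^3 dr' = 2πρ₀ r^4/(4·R²) = 3.322e-6 C/m.
Since E is radial and uniform over the curved surface, Φ = E·2πrL = Q_enc/ε₀ = λ_enc L/ε₀.
E = 2k|λ_enc|/r = 2(8.99×10^9)(3.322×10^-6)/(0.0536) = 1.11×10^6 N/C.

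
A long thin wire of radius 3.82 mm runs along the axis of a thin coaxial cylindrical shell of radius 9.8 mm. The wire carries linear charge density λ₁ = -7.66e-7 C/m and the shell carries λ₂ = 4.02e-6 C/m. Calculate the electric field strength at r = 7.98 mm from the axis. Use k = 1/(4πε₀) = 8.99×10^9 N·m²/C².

Take a coaxial cylindrical Gaussian surface of radius r = 7.98 mm and length L (between the conductors, 3.82 mm < r < 9.8 mm).
Only the inner wire is enclosed; the outer shell contributes nothing inside itself. λ_enc = λ₁ = -7.66×10^-7 C/m.
Gauss's law: E·2πrL = λ_enc L/ε₀.
E = 2k|λ_enc|/r = 2(8.99×10^9)(7.66e-7)/(0.00798) = 1.73×10^6 N/C.

E = 1.73e6 V/m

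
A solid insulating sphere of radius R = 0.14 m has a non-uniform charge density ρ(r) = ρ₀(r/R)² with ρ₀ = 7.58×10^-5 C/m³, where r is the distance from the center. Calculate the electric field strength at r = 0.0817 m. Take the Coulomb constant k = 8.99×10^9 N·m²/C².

|E| = 4.77e4 N/C

Use a concentric Gaussian sphere at r = 0.0817 m (r < R).
Integrate the density: Q_enc = 4π ∫₀^r ρ₀(r'/R)^2 r'² dr' = 4πρ₀ r^5/(5·R²) = 3.538×10^-8 C.
Gauss's law: E·4πr² = Q_enc/ε₀.
E = k|Q_enc|/r² = (8.99×10^9)(3.538×10^-8)/(0.0817)² = 4.77×10^4 N/C.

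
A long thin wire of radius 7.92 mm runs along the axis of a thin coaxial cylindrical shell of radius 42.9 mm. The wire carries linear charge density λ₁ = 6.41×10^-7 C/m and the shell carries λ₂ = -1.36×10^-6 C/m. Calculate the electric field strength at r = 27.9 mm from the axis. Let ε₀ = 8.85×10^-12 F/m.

|E| ≈ 4.13×10^5 N/C

Choose a coaxial cylinder of radius r = 27.9 mm (arbitrary length L) as the Gaussian surface (between the conductors, 7.92 mm < r < 42.9 mm).
The shell at 42.9 mm lies outside the Gaussian surface, so λ_enc = λ₁ = 6.41e-7 C/m.
Gauss's law: E·2πrL = λ_enc L/ε₀.
E = |λ_enc|/(2πε₀r) = (6.41×10^-7)/(2π·8.85×10^-12·0.0279) = 4.13×10^5 N/C.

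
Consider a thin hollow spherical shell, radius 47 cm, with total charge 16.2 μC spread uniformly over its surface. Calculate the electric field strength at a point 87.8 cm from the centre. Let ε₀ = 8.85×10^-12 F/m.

1.89×10^5 N/C

Take a concentric spherical Gaussian surface of radius r = 87.8 cm (r > 47 cm).
The entire shell is enclosed: Q_enc = 1.62e-5 C.
By Gauss's law, ∮E·dA = E·4πr² = Q_enc/ε₀.
E = |Q_enc|/(4πε₀r²) = (1.62×10^-5)/(4π·8.85×10^-12·(0.878)²) = 1.89×10^5 N/C.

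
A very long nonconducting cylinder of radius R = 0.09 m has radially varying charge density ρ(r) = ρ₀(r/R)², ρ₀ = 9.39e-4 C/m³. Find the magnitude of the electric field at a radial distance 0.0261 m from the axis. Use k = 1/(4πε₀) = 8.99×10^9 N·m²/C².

E ≈ 5.82e4 N/C

Coaxial Gaussian cylinder, radius r = 0.0261 m, length L (r < R).
λ_enc = ∫₀^r ρ(r')·2πr' dr' = (2πρ₀/R²)·r^4/4 = 8.45×10^-8 C/m.
Gauss's law: E·2πrL = λ_enc L/ε₀.
E = 2k|λ_enc|/r = 2(8.99×10^9)(8.45e-8)/(0.0261) = 5.82e4 N/C.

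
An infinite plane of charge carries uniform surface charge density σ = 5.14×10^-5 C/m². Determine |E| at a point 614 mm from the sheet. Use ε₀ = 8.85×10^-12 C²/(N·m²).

The symmetry is planar: E is normal to the sheet and the same magnitude on both sides. Take a pillbox straddling the sheet with end-cap area A.
Flux Φ = 2EA and Q_enc = σA, so 2EA = σA/ε₀ ⇒ E = |σ|/(2ε₀), independent of distance.
E = |σ|/(2ε₀) = (5.14×10^-5)/(2·8.85×10^-12) = 2.90×10^6 N/C.

2.90×10^6 N/C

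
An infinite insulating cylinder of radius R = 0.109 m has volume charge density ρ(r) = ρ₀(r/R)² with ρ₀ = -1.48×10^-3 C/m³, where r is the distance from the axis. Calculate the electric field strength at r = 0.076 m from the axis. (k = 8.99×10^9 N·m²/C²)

E = 1.54×10^6 V/m

By cylindrical symmetry E is radial; use a coaxial Gaussian cylinder of radius 0.076 m and length L (r < R).
λ_enc = ∫₀^r ρ(r')·2πr' dr' = (2πρ₀/R²)·r^4/4 = -6.528e-6 C/m.
Gauss's law: E·2πrL = λ_enc L/ε₀.
E = 2k|λ_enc|/r = 2(8.99×10^9)(6.528×10^-6)/(0.076) = 1.54e6 N/C.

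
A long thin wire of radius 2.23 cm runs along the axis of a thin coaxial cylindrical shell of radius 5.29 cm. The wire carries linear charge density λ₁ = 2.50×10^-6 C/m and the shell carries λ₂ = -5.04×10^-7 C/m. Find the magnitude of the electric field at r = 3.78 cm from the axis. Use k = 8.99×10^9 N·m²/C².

E = 1.19e6 N/C

By cylindrical symmetry E is radial; use a coaxial Gaussian cylinder of radius 3.78 cm and length L (between the conductors, 2.23 cm < r < 5.29 cm).
Only the inner wire is enclosed; the outer shell contributes nothing inside itself. λ_enc = λ₁ = 2.50e-6 C/m.
Since E is radial and uniform over the curved surface, Φ = E·2πrL = Q_enc/ε₀ = λ_enc L/ε₀.
E = 2k|λ_enc|/r = 2(8.99×10^9)(2.50e-6)/(0.0378) = 1.19e6 N/C.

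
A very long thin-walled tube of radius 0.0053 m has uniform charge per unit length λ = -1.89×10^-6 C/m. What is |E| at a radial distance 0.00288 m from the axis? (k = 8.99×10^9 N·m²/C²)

|E| = 0 N/C

By cylindrical symmetry E is radial; use a coaxial Gaussian cylinder of radius 0.00288 m and length L (r < 0.0053 m, inside the shell).
No charge is enclosed, so Gauss's law gives E·2πrL = 0 ⇒ E = 0.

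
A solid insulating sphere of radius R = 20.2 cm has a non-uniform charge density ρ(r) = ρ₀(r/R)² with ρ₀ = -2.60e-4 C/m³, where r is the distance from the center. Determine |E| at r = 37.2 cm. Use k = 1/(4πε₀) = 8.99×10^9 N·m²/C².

By spherical symmetry E is radial; choose a Gaussian sphere of radius r = 37.2 cm (r > R, all charge enclosed).
Q_enc = 4π ∫₀^R ρ₀(r'/R)^2 r'² dr' = 4πρ₀R³/5 = -5.386e-6 C.
Applying ∮E·dA = Q_enc/ε₀ with Φ = E(4πr²):
E = k|Q_enc|/r² = (8.99×10^9)(5.386×10^-6)/(0.372)² = 3.50e5 N/C.

|E| ≈ 3.50e5 V/m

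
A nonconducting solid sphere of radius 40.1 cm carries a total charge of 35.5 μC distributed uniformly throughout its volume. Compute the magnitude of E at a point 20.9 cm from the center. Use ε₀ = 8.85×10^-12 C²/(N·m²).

1.03×10^6 N/C

Take a concentric spherical Gaussian surface of radius r = 20.9 cm (r < R).
For a uniform sphere the enclosed fraction is (r/R)³, so Q_enc = (35.5 μC)(0.209/0.401)³ = 5.026×10^-6 C.
By Gauss's law, ∮E·dA = E·4πr² = Q_enc/ε₀.
E = |Q_enc|/(4πε₀r²) = (5.026×10^-6)/(4π·8.85×10^-12·(0.209)²) = 1.03×10^6 N/C.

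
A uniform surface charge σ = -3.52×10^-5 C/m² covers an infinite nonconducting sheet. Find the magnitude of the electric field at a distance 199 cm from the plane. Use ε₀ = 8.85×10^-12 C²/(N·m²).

1.99×10^6 V/m

Choose a cylindrical pillbox piercing the sheet, end faces (area A) parallel to it.
Only the two end caps contribute flux: Φ = 2EA. With Q_enc = σA, Gauss's law gives E = |σ|/(2ε₀).
E = |σ|/(2ε₀) = (3.52e-5)/(2·8.85×10^-12) = 1.99×10^6 N/C.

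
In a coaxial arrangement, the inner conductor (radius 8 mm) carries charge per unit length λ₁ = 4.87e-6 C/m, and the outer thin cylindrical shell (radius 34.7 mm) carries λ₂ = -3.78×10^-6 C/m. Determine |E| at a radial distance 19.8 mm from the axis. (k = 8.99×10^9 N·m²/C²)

Choose a coaxial cylinder of radius r = 19.8 mm (arbitrary length L) as the Gaussian surface (between the conductors, 8 mm < r < 34.7 mm).
The shell at 34.7 mm lies outside the Gaussian surface, so λ_enc = λ₁ = 4.87×10^-6 C/m.
Gauss's law: E·2πrL = λ_enc L/ε₀.
E = 2k|λ_enc|/r = 2(8.99×10^9)(4.87×10^-6)/(0.0198) = 4.42×10^6 N/C.

E = 4.42×10^6 N/C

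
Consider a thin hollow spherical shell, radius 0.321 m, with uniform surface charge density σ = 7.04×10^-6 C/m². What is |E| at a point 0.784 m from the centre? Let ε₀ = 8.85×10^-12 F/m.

Symmetry ⇒ E = E(r) r̂. Gaussian sphere of radius r = 0.784 m (r > 0.321 m).
The entire shell is enclosed: Q_enc = σ·4πR² = (7.04×10^-6)·4π·(0.321)² = 9.116×10^-6 C.
Since E is radial and uniform over the Gaussian sphere, Φ = E·4πr² = Q_enc/ε₀.
E = |Q_enc|/(4πε₀r²) = (9.116×10^-6)/(4π·8.85×10^-12·(0.784)²) = 1.33×10^5 N/C.

|E| = 1.33e5 N/C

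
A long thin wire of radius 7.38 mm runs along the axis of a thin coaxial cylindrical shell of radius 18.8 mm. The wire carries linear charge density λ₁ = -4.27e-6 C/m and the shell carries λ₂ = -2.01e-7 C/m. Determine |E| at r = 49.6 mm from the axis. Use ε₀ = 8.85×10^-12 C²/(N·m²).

E = 1.62×10^6 N/C

Coaxial Gaussian cylinder, radius r = 49.6 mm, length L (r > 18.8 mm, enclosing both).
λ_enc = λ₁ + λ₂ = (-4.27×10^-6) + (-2.01×10^-7) = -4.471×10^-6 C/m.
Applying ∮E·dA = Q_enc/ε₀ with the end caps contributing no flux:
E = |λ_enc|/(2πε₀r) = (4.471×10^-6)/(2π·8.85×10^-12·0.0496) = 1.62×10^6 N/C.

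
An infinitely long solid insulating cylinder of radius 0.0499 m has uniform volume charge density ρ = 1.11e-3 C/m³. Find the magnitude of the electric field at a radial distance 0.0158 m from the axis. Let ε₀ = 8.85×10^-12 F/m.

|E| = 9.91×10^5 V/m

By cylindrical symmetry E is radial; use a coaxial Gaussian cylinder of radius 0.0158 m and length L (r < R).
Enclosed charge per unit length: λ_enc = ρ·πr² = (1.11e-3)π(0.0158)² = 8.705×10^-7 C/m.
Gauss's law: E·2πrL = λ_enc L/ε₀.
E = |λ_enc|/(2πε₀r) = (8.705e-7)/(2π·8.85×10^-12·0.0158) = 9.91×10^5 N/C.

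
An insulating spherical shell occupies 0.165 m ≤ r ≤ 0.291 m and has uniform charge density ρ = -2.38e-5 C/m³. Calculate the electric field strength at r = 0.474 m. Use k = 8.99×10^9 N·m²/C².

E = 8.04e4 V/m

Take a concentric spherical Gaussian surface of radius r = 0.474 m (r > 0.291 m, enclosing the whole shell).
Q_enc = ρ·(4π/3)(b³ − a³) = (-2.38e-5)·(4π/3)·((0.291)³ − (0.165)³) = -2.009×10^-6 C.
Gauss's law: E·4πr² = Q_enc/ε₀.
E = k|Q_enc|/r² = (8.99×10^9)(2.009×10^-6)/(0.474)² = 8.04×10^4 N/C.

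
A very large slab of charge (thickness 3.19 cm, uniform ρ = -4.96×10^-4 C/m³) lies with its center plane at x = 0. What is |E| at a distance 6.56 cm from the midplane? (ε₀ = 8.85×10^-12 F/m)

|E| ≈ 8.94×10^5 N/C

The point |x| = 6.56 cm lies outside the slab (half-thickness 0.01595 m). A symmetric pillbox spanning the full slab encloses Q_enc = ρ·d·A.
Flux = 2EA ⇒ E = |ρ|d/(2ε₀), independent of distance outside.
E = (4.96e-4)(0.0319)/(2·8.85×10^-12) = 8.94×10^5 N/C.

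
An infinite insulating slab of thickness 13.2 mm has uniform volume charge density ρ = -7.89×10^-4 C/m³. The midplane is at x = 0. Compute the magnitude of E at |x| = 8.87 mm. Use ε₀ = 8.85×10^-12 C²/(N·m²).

The point |x| = 8.87 mm lies outside the slab (half-thickness 0.0066 m). A symmetric pillbox spanning the full slab encloses Q_enc = ρ·d·A.
Flux = 2EA ⇒ E = |ρ|d/(2ε₀), independent of distance outside.
E = (7.89e-4)(0.0132)/(2·8.85×10^-12) = 5.88e5 N/C.

E = 5.88e5 N/C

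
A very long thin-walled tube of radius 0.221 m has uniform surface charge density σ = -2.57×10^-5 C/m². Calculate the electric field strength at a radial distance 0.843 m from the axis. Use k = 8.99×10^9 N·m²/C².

By cylindrical symmetry E is radial; use a coaxial Gaussian cylinder of radius 0.843 m and length L (r > 0.221 m).
The whole shell is enclosed: λ_enc = σ·2πR = (-2.57×10^-5)·2π·(0.221) = -3.569×10^-5 C/m.
By Gauss's law (flux through the curved wall only), E·2πrL = λ_enc L/ε₀.
E = 2k|λ_enc|/r = 2(8.99×10^9)(3.569e-5)/(0.843) = 7.61e5 N/C.

7.61×10^5 N/C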